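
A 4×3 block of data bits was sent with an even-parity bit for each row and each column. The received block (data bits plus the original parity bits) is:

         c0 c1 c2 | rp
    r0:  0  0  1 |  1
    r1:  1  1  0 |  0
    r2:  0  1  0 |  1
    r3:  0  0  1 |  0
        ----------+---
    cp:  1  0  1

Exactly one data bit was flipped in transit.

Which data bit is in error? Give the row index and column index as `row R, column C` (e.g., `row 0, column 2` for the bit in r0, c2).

row 3, column 2

Recompute each row's even parity and compare to rp:
  r0: data parity 1, sent rp 1 → ok
  r1: data parity 0, sent rp 0 → ok
  r2: data parity 1, sent rp 1 → ok
  r3: data parity 1, sent rp 0 → mismatch
Recompute each column's even parity and compare to cp:
  c0: data parity 1, sent cp 1 → ok
  c1: data parity 0, sent cp 0 → ok
  c2: data parity 0, sent cp 1 → mismatch
Exactly one row (r3) and one column (c2) fail → the flipped bit is at their intersection.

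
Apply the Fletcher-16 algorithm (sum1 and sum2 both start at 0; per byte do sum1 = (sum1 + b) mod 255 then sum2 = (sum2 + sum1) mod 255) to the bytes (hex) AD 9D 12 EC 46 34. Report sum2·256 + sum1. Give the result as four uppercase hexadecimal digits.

F5C4

Running sums (mod 255):
  after byte 0 (AD): sum1=173, sum2=173
  after byte 1 (9D): sum1=75, sum2=248
  after byte 2 (12): sum1=93, sum2=86
  after byte 3 (EC): sum1=74, sum2=160
  after byte 4 (46): sum1=144, sum2=49
  after byte 5 (34): sum1=196, sum2=245
Checksum = sum2·256 + sum1 = 245·256 + 196 = 62916 = 0xF5C4.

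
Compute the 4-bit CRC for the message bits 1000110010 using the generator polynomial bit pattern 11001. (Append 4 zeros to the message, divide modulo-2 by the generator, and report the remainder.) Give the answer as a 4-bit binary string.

0110

Append 4 zeros: 10001100100000. Divide by 11001 (XOR where the leading bit is 1):
  pos 0: 10001 XOR 11001 = 01000
  pos 1: 10001 XOR 11001 = 01000
  pos 2: 10000 XOR 11001 = 01001
  pos 3: 10010 XOR 11001 = 01011
  pos 4: 10111 XOR 11001 = 01110
  pos 5: 11100 XOR 11001 = 00101
  pos 7: 10100 XOR 11001 = 01101
  pos 8: 11010 XOR 11001 = 00011
Remainder (last 4 bits) = 0110. This is the CRC / FCS.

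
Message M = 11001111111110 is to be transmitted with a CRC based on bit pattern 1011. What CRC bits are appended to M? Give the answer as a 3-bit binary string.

111

Append 3 zeros: 11001111111110000. Divide by 1011 (XOR where the leading bit is 1):
  pos 0: 1100 XOR 1011 = 0111
  pos 1: 1111 XOR 1011 = 0100
  pos 2: 1001 XOR 1011 = 0010
  pos 4: 1011 XOR 1011 = 0000
  pos 8: 1111 XOR 1011 = 0100
  pos 9: 1001 XOR 1011 = 0010
  pos 11: 1000 XOR 1011 = 0011
  pos 13: 1100 XOR 1011 = 0111
Remainder (last 3 bits) = 111. This is the CRC / FCS.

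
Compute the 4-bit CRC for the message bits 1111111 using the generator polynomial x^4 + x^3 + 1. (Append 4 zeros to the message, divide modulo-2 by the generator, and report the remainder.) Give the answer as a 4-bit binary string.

Append 4 zeros: 11111110000. Divide by 11001 (XOR where the leading bit is 1):
  pos 0: 11111 XOR 11001 = 00110
  pos 2: 11011 XOR 11001 = 00010
  pos 5: 10000 XOR 11001 = 01001
  pos 6: 10010 XOR 11001 = 01011
Remainder (last 4 bits) = 1011. This is the CRC / FCS.

1011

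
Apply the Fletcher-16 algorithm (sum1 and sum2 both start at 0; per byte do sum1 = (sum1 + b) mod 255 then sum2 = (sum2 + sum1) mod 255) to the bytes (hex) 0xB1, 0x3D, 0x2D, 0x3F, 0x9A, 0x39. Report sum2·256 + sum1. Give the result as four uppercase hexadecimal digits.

Running sums (mod 255):
  after byte 0 (0xB1): sum1=177, sum2=177
  after byte 1 (0x3D): sum1=238, sum2=160
  after byte 2 (0x2D): sum1=28, sum2=188
  after byte 3 (0x3F): sum1=91, sum2=24
  after byte 4 (0x9A): sum1=245, sum2=14
  after byte 5 (0x39): sum1=47, sum2=61
Checksum = sum2·256 + sum1 = 61·256 + 47 = 15663 = 0x3D2F.

3D2F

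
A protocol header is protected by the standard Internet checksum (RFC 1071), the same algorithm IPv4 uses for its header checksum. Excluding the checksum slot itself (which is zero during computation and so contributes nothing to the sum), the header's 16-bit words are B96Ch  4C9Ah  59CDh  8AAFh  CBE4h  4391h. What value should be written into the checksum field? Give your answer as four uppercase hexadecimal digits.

0606

One's-complement addition (fold any carry out of bit 15 back into bit 0):
  0xB96C + 0x4C9A = 0x10606 → wrap carry → 0x0607
  0x0607 + 0x59CD = 0x05FD4
  0x5FD4 + 0x8AAF = 0x0EA83
  0xEA83 + 0xCBE4 = 0x1B667 → wrap carry → 0xB668
  0xB668 + 0x4391 = 0x0F9F9
One's-complement sum = 0xF9F9.
Checksum = ~0xF9F9 & 0xFFFF = 0x0606.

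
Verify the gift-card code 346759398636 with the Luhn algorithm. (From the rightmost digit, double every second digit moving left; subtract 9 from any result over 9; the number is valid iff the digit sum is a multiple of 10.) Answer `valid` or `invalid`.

From the right, keep odd positions and double even positions (subtract 9 from any doubled value over 9):
  doubled (positions 2,4,...): 6 7 6 1 3 6 → sum 29
  kept (positions 1,3,...): 6 6 9 9 7 4 → sum 41
Total = 70.
70 mod 10 = 0, so the number is valid.

valid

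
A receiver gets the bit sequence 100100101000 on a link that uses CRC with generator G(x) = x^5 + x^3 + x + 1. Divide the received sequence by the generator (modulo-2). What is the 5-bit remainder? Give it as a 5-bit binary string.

00000

Modulo-2 division of 100100101000 by 101011:
  pos 0: 100100 XOR 101011 = 001111
  pos 2: 111110 XOR 101011 = 010101
  pos 3: 101011 XOR 101011 = 000000
Remainder = 00000 (zero — the frame passes the CRC check).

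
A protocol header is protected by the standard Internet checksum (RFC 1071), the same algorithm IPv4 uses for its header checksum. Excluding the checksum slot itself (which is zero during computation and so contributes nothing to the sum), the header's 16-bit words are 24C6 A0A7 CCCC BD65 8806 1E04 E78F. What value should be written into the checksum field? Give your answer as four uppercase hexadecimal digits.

22C5

One's-complement addition (fold any carry out of bit 15 back into bit 0):
  0x24C6 + 0xA0A7 = 0x0C56D
  0xC56D + 0xCCCC = 0x19239 → wrap carry → 0x923A
  0x923A + 0xBD65 = 0x14F9F → wrap carry → 0x4FA0
  0x4FA0 + 0x8806 = 0x0D7A6
  0xD7A6 + 0x1E04 = 0x0F5AA
  0xF5AA + 0xE78F = 0x1DD39 → wrap carry → 0xDD3A
One's-complement sum = 0xDD3A.
Checksum = ~0xDD3A & 0xFFFF = 0x22C5.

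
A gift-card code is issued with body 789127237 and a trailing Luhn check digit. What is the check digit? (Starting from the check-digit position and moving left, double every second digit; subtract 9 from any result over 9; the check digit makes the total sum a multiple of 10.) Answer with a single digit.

4

Partial digits right→left: 7 3 2 7 2 1 9 8 7
Double every second digit counting from the check-digit position (so the 1st, 3rd, 5th, ... of the partial from the right).
  doubled (with −9 where >9): 5 4 4 9 5 → sum 27
  kept as-is: 3 7 1 8 → sum 19
Total = 27 + 19 = 46.
Check digit = (10 − (46 mod 10)) mod 10 = 4.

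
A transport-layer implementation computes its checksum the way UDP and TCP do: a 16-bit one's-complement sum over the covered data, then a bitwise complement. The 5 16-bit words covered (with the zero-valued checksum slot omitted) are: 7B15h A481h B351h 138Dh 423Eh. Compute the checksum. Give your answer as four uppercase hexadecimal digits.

D74B

One's-complement addition (fold any carry out of bit 15 back into bit 0):
  0x7B15 + 0xA481 = 0x11F96 → wrap carry → 0x1F97
  0x1F97 + 0xB351 = 0x0D2E8
  0xD2E8 + 0x138D = 0x0E675
  0xE675 + 0x423E = 0x128B3 → wrap carry → 0x28B4
One's-complement sum = 0x28B4.
Checksum = ~0x28B4 & 0xFFFF = 0xD74B.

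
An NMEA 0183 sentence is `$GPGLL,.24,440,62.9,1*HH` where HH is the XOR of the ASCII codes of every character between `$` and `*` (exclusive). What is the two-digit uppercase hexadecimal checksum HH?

6A

XOR the ASCII codes of the payload characters:
  'G' = 0x47 → acc = 0x47
  'P' = 0x50 → acc = 0x17
  'G' = 0x47 → acc = 0x50
  'L' = 0x4C → acc = 0x1C
  'L' = 0x4C → acc = 0x50
  ',' = 0x2C → acc = 0x7C
  '.' = 0x2E → acc = 0x52
  '2' = 0x32 → acc = 0x60
  '4' = 0x34 → acc = 0x54
  ',' = 0x2C → acc = 0x78
  '4' = 0x34 → acc = 0x4C
  '4' = 0x34 → acc = 0x78
  '0' = 0x30 → acc = 0x48
  ',' = 0x2C → acc = 0x64
  '6' = 0x36 → acc = 0x52
  '2' = 0x32 → acc = 0x60
  '.' = 0x2E → acc = 0x4E
  '9' = 0x39 → acc = 0x77
  ',' = 0x2C → acc = 0x5B
  '1' = 0x31 → acc = 0x6A
Checksum = 0x6A.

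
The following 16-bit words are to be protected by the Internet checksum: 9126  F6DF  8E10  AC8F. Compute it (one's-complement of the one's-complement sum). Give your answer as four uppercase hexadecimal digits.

One's-complement addition (fold any carry out of bit 15 back into bit 0):
  0x9126 + 0xF6DF = 0x18805 → wrap carry → 0x8806
  0x8806 + 0x8E10 = 0x11616 → wrap carry → 0x1617
  0x1617 + 0xAC8F = 0x0C2A6
One's-complement sum = 0xC2A6.
Checksum = ~0xC2A6 & 0xFFFF = 0x3D59.

3D59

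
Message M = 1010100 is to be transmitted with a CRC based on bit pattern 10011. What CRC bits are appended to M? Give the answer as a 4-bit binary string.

Append 4 zeros: 10101000000. Divide by 10011 (XOR where the leading bit is 1):
  pos 0: 10101 XOR 10011 = 00110
  pos 2: 11000 XOR 10011 = 01011
  pos 3: 10110 XOR 10011 = 00101
  pos 5: 10100 XOR 10011 = 00111
Remainder (last 4 bits) = 1110. This is the CRC / FCS.

1110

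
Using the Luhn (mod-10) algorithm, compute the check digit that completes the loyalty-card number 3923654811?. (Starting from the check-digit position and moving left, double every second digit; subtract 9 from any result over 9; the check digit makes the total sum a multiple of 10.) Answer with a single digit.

Partial digits right→left: 1 1 8 4 5 6 3 2 9 3
Double every second digit counting from the check-digit position (so the 1st, 3rd, 5th, ... of the partial from the right).
  doubled (with −9 where >9): 2 7 1 6 9 → sum 25
  kept as-is: 1 4 6 2 3 → sum 16
Total = 25 + 16 = 41.
Check digit = (10 − (41 mod 10)) mod 10 = 9.

9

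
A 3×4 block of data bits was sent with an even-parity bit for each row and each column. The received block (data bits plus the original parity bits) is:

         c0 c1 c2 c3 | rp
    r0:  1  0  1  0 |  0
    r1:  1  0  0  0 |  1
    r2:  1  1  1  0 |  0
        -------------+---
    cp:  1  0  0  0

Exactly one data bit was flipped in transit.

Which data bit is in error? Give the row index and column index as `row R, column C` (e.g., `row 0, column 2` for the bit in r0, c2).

row 2, column 1

Recompute each row's even parity and compare to rp:
  r0: data parity 0, sent rp 0 → ok
  r1: data parity 1, sent rp 1 → ok
  r2: data parity 1, sent rp 0 → mismatch
Recompute each column's even parity and compare to cp:
  c0: data parity 1, sent cp 1 → ok
  c1: data parity 1, sent cp 0 → mismatch
  c2: data parity 0, sent cp 0 → ok
  c3: data parity 0, sent cp 0 → ok
Exactly one row (r2) and one column (c1) fail → the flipped bit is at their intersection.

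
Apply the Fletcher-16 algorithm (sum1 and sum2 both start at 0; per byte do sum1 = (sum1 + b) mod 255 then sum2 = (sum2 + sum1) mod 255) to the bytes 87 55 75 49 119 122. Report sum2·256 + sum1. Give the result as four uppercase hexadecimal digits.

4AFC

Running sums (mod 255):
  after byte 0 (87): sum1=87, sum2=87
  after byte 1 (55): sum1=142, sum2=229
  after byte 2 (75): sum1=217, sum2=191
  after byte 3 (49): sum1=11, sum2=202
  after byte 4 (119): sum1=130, sum2=77
  after byte 5 (122): sum1=252, sum2=74
Checksum = sum2·256 + sum1 = 74·256 + 252 = 19196 = 0x4AFC.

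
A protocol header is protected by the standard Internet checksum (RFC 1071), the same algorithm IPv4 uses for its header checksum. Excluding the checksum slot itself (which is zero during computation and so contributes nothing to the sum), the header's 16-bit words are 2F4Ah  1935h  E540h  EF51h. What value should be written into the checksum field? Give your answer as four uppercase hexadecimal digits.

E2ED

One's-complement addition (fold any carry out of bit 15 back into bit 0):
  0x2F4A + 0x1935 = 0x0487F
  0x487F + 0xE540 = 0x12DBF → wrap carry → 0x2DC0
  0x2DC0 + 0xEF51 = 0x11D11 → wrap carry → 0x1D12
One's-complement sum = 0x1D12.
Checksum = ~0x1D12 & 0xFFFF = 0xE2ED.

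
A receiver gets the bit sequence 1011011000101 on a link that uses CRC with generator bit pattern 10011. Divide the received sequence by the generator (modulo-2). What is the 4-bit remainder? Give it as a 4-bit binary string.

Modulo-2 division of 1011011000101 by 10011:
  pos 0: 10110 XOR 10011 = 00101
  pos 2: 10111 XOR 10011 = 00100
  pos 4: 10000 XOR 10011 = 00011
  pos 7: 11010 XOR 10011 = 01001
  pos 8: 10011 XOR 10011 = 00000
Remainder = 0000 (zero — the frame passes the CRC check).

0000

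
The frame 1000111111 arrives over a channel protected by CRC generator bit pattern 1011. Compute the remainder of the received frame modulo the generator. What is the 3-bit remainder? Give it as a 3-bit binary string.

Modulo-2 division of 1000111111 by 1011:
  pos 0: 1000 XOR 1011 = 0011
  pos 2: 1111 XOR 1011 = 0100
  pos 3: 1001 XOR 1011 = 0010
  pos 5: 1011 XOR 1011 = 0000
Remainder = 001 (nonzero — an error is detected).

001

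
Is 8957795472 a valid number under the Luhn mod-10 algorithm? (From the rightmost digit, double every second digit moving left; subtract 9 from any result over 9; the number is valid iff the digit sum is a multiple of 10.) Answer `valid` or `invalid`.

From the right, keep odd positions and double even positions (subtract 9 from any doubled value over 9):
  doubled (positions 2,4,...): 5 1 5 1 7 → sum 19
  kept (positions 1,3,...): 2 4 9 7 9 → sum 31
Total = 50.
50 mod 10 = 0, so the number is valid.

valid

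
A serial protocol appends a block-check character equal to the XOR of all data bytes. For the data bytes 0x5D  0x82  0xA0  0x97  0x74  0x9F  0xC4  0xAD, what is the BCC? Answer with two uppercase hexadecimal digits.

XOR the bytes together:
  start with 0x5D
  0x5D ⊕ 0x82 = 0xDF
  0xDF ⊕ 0xA0 = 0x7F
  0x7F ⊕ 0x97 = 0xE8
  0xE8 ⊕ 0x74 = 0x9C
  0x9C ⊕ 0x9F = 0x03
  0x03 ⊕ 0xC4 = 0xC7
  0xC7 ⊕ 0xAD = 0x6A

6A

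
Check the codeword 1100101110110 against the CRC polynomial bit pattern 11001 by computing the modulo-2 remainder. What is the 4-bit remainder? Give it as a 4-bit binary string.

Modulo-2 division of 1100101110110 by 11001:
  pos 0: 11001 XOR 11001 = 00000
  pos 6: 11101 XOR 11001 = 00100
  pos 8: 10010 XOR 11001 = 01011
Remainder = 1011 (nonzero — an error is detected).

1011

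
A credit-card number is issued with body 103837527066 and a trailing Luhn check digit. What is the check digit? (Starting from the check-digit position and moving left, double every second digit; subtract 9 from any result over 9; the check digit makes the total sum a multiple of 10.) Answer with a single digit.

6

Partial digits right→left: 6 6 0 7 2 5 7 3 8 3 0 1
Double every second digit counting from the check-digit position (so the 1st, 3rd, 5th, ... of the partial from the right).
  doubled (with −9 where >9): 3 0 4 5 7 0 → sum 19
  kept as-is: 6 7 5 3 3 1 → sum 25
Total = 19 + 25 = 44.
Check digit = (10 − (44 mod 10)) mod 10 = 6.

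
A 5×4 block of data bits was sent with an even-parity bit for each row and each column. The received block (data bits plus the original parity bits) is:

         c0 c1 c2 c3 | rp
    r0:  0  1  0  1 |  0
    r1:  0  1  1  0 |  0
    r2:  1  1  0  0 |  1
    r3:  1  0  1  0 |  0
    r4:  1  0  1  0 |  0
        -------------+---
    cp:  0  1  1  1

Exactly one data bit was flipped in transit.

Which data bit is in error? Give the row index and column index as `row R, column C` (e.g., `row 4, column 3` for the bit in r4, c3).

row 2, column 0

Recompute each row's even parity and compare to rp:
  r0: data parity 0, sent rp 0 → ok
  r1: data parity 0, sent rp 0 → ok
  r2: data parity 0, sent rp 1 → mismatch
  r3: data parity 0, sent rp 0 → ok
  r4: data parity 0, sent rp 0 → ok
Recompute each column's even parity and compare to cp:
  c0: data parity 1, sent cp 0 → mismatch
  c1: data parity 1, sent cp 1 → ok
  c2: data parity 1, sent cp 1 → ok
  c3: data parity 1, sent cp 1 → ok
Exactly one row (r2) and one column (c0) fail → the flipped bit is at their intersection.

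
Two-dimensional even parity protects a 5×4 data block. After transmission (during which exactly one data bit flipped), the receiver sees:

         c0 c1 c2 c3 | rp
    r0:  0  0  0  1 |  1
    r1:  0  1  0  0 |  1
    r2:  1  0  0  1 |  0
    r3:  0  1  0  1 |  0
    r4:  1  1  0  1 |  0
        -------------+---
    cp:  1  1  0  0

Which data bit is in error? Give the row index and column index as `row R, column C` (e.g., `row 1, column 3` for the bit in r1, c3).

Recompute each row's even parity and compare to rp:
  r0: data parity 1, sent rp 1 → ok
  r1: data parity 1, sent rp 1 → ok
  r2: data parity 0, sent rp 0 → ok
  r3: data parity 0, sent rp 0 → ok
  r4: data parity 1, sent rp 0 → mismatch
Recompute each column's even parity and compare to cp:
  c0: data parity 0, sent cp 1 → mismatch
  c1: data parity 1, sent cp 1 → ok
  c2: data parity 0, sent cp 0 → ok
  c3: data parity 0, sent cp 0 → ok
Exactly one row (r4) and one column (c0) fail → the flipped bit is at their intersection.

row 4, column 0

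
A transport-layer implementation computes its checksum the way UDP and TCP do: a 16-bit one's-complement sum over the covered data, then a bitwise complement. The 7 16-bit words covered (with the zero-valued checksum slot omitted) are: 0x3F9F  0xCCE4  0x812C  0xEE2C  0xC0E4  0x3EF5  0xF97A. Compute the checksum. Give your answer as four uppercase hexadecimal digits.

8ACD

One's-complement addition (fold any carry out of bit 15 back into bit 0):
  0x3F9F + 0xCCE4 = 0x10C83 → wrap carry → 0x0C84
  0x0C84 + 0x812C = 0x08DB0
  0x8DB0 + 0xEE2C = 0x17BDC → wrap carry → 0x7BDD
  0x7BDD + 0xC0E4 = 0x13CC1 → wrap carry → 0x3CC2
  0x3CC2 + 0x3EF5 = 0x07BB7
  0x7BB7 + 0xF97A = 0x17531 → wrap carry → 0x7532
One's-complement sum = 0x7532.
Checksum = ~0x7532 & 0xFFFF = 0x8ACD.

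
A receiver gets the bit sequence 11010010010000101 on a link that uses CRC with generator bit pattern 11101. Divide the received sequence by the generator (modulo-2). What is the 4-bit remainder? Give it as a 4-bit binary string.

Modulo-2 division of 11010010010000101 by 11101:
  pos 0: 11010 XOR 11101 = 00111
  pos 2: 11101 XOR 11101 = 00000
  pos 9: 10000 XOR 11101 = 01101
  pos 10: 11011 XOR 11101 = 00110
  pos 12: 11001 XOR 11101 = 00100
Remainder = 0100 (nonzero — an error is detected).

0100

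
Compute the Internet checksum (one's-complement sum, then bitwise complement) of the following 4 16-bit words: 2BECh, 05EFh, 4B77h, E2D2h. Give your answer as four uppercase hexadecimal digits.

One's-complement addition (fold any carry out of bit 15 back into bit 0):
  0x2BEC + 0x05EF = 0x031DB
  0x31DB + 0x4B77 = 0x07D52
  0x7D52 + 0xE2D2 = 0x16024 → wrap carry → 0x6025
One's-complement sum = 0x6025.
Checksum = ~0x6025 & 0xFFFF = 0x9FDA.

9FDA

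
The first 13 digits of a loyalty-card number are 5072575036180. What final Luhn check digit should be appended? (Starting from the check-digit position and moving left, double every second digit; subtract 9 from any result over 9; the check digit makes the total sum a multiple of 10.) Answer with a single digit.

1

Partial digits right→left: 0 8 1 6 3 0 5 7 5 2 7 0 5
Double every second digit counting from the check-digit position (so the 1st, 3rd, 5th, ... of the partial from the right).
  doubled (with −9 where >9): 0 2 6 1 1 5 1 → sum 16
  kept as-is: 8 6 0 7 2 0 → sum 23
Total = 16 + 23 = 39.
Check digit = (10 − (39 mod 10)) mod 10 = 1.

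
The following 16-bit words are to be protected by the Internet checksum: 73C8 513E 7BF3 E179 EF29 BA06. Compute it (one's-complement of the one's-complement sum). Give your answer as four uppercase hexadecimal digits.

One's-complement addition (fold any carry out of bit 15 back into bit 0):
  0x73C8 + 0x513E = 0x0C506
  0xC506 + 0x7BF3 = 0x140F9 → wrap carry → 0x40FA
  0x40FA + 0xE179 = 0x12273 → wrap carry → 0x2274
  0x2274 + 0xEF29 = 0x1119D → wrap carry → 0x119E
  0x119E + 0xBA06 = 0x0CBA4
One's-complement sum = 0xCBA4.
Checksum = ~0xCBA4 & 0xFFFF = 0x345B.

345B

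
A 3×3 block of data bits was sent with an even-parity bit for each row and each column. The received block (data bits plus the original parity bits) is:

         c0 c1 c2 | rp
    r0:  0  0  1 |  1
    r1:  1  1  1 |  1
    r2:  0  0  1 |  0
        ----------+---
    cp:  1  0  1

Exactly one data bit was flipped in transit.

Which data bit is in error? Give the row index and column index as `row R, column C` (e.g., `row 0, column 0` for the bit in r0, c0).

Recompute each row's even parity and compare to rp:
  r0: data parity 1, sent rp 1 → ok
  r1: data parity 1, sent rp 1 → ok
  r2: data parity 1, sent rp 0 → mismatch
Recompute each column's even parity and compare to cp:
  c0: data parity 1, sent cp 1 → ok
  c1: data parity 1, sent cp 0 → mismatch
  c2: data parity 1, sent cp 1 → ok
Exactly one row (r2) and one column (c1) fail → the flipped bit is at their intersection.

row 2, column 1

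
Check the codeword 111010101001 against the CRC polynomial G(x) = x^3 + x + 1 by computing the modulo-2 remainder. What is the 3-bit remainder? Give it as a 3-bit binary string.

101

Modulo-2 division of 111010101001 by 1011:
  pos 0: 1110 XOR 1011 = 0101
  pos 1: 1011 XOR 1011 = 0000
  pos 6: 1010 XOR 1011 = 0001
Remainder = 101 (nonzero — an error is detected).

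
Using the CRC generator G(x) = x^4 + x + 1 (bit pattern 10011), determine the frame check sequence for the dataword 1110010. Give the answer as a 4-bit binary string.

Append 4 zeros: 11100100000. Divide by 10011 (XOR where the leading bit is 1):
  pos 0: 11100 XOR 10011 = 01111
  pos 1: 11111 XOR 10011 = 01100
  pos 2: 11000 XOR 10011 = 01011
  pos 3: 10110 XOR 10011 = 00101
  pos 5: 10100 XOR 10011 = 00111
Remainder (last 4 bits) = 1110. This is the CRC / FCS.

1110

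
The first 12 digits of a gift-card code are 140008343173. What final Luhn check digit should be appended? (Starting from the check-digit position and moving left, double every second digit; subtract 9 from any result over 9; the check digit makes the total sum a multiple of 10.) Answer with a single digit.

5

Partial digits right→left: 3 7 1 3 4 3 8 0 0 0 4 1
Double every second digit counting from the check-digit position (so the 1st, 3rd, 5th, ... of the partial from the right).
  doubled (with −9 where >9): 6 2 8 7 0 8 → sum 31
  kept as-is: 7 3 3 0 0 1 → sum 14
Total = 31 + 14 = 45.
Check digit = (10 − (45 mod 10)) mod 10 = 5.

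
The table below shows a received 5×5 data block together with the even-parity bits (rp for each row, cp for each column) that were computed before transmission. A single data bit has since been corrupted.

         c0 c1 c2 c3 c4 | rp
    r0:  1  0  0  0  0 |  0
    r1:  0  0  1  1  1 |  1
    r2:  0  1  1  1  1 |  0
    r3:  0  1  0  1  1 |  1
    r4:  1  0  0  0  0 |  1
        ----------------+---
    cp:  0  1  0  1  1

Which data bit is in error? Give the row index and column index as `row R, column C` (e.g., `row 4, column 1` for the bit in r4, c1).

row 0, column 1

Recompute each row's even parity and compare to rp:
  r0: data parity 1, sent rp 0 → mismatch
  r1: data parity 1, sent rp 1 → ok
  r2: data parity 0, sent rp 0 → ok
  r3: data parity 1, sent rp 1 → ok
  r4: data parity 1, sent rp 1 → ok
Recompute each column's even parity and compare to cp:
  c0: data parity 0, sent cp 0 → ok
  c1: data parity 0, sent cp 1 → mismatch
  c2: data parity 0, sent cp 0 → ok
  c3: data parity 1, sent cp 1 → ok
  c4: data parity 1, sent cp 1 → ok
Exactly one row (r0) and one column (c1) fail → the flipped bit is at their intersection.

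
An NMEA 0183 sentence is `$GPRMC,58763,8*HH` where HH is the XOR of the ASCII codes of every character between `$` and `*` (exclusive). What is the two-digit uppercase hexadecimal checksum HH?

XOR the ASCII codes of the payload characters:
  'G' = 0x47 → acc = 0x47
  'P' = 0x50 → acc = 0x17
  'R' = 0x52 → acc = 0x45
  'M' = 0x4D → acc = 0x08
  'C' = 0x43 → acc = 0x4B
  ',' = 0x2C → acc = 0x67
  '5' = 0x35 → acc = 0x52
  '8' = 0x38 → acc = 0x6A
  '7' = 0x37 → acc = 0x5D
  '6' = 0x36 → acc = 0x6B
  '3' = 0x33 → acc = 0x58
  ',' = 0x2C → acc = 0x74
  '8' = 0x38 → acc = 0x4C
Checksum = 0x4C.

4C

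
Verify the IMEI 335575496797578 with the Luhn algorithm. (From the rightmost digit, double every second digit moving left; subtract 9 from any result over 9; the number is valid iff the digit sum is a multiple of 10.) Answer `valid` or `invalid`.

invalid

From the right, keep odd positions and double even positions (subtract 9 from any doubled value over 9):
  doubled (positions 2,4,...): 5 5 5 9 1 1 6 → sum 32
  kept (positions 1,3,...): 8 5 9 6 4 7 5 3 → sum 47
Total = 79.
79 mod 10 = 9, so the number is invalid.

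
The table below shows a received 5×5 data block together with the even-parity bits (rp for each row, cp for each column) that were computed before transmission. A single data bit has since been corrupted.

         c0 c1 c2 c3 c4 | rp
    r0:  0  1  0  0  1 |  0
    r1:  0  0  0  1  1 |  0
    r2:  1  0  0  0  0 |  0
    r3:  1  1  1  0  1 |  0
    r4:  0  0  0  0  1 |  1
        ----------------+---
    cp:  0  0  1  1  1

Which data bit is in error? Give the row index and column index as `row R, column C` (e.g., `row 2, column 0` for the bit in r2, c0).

Recompute each row's even parity and compare to rp:
  r0: data parity 0, sent rp 0 → ok
  r1: data parity 0, sent rp 0 → ok
  r2: data parity 1, sent rp 0 → mismatch
  r3: data parity 0, sent rp 0 → ok
  r4: data parity 1, sent rp 1 → ok
Recompute each column's even parity and compare to cp:
  c0: data parity 0, sent cp 0 → ok
  c1: data parity 0, sent cp 0 → ok
  c2: data parity 1, sent cp 1 → ok
  c3: data parity 1, sent cp 1 → ok
  c4: data parity 0, sent cp 1 → mismatch
Exactly one row (r2) and one column (c4) fail → the flipped bit is at their intersection.

row 2, column 4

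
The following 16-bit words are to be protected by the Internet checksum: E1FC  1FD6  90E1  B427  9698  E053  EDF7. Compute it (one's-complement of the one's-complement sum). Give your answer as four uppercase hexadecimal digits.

543F

One's-complement addition (fold any carry out of bit 15 back into bit 0):
  0xE1FC + 0x1FD6 = 0x101D2 → wrap carry → 0x01D3
  0x01D3 + 0x90E1 = 0x092B4
  0x92B4 + 0xB427 = 0x146DB → wrap carry → 0x46DC
  0x46DC + 0x9698 = 0x0DD74
  0xDD74 + 0xE053 = 0x1BDC7 → wrap carry → 0xBDC8
  0xBDC8 + 0xEDF7 = 0x1ABBF → wrap carry → 0xABC0
One's-complement sum = 0xABC0.
Checksum = ~0xABC0 & 0xFFFF = 0x543F.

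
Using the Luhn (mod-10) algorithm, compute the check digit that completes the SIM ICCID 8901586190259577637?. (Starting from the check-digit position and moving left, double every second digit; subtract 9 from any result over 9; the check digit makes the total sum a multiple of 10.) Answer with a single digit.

5

Partial digits right→left: 7 3 6 7 7 5 9 5 2 0 9 1 6 8 5 1 0 9 8
Double every second digit counting from the check-digit position (so the 1st, 3rd, 5th, ... of the partial from the right).
  doubled (with −9 where >9): 5 3 5 9 4 9 3 1 0 7 → sum 46
  kept as-is: 3 7 5 5 0 1 8 1 9 → sum 39
Total = 46 + 39 = 85.
Check digit = (10 − (85 mod 10)) mod 10 = 5.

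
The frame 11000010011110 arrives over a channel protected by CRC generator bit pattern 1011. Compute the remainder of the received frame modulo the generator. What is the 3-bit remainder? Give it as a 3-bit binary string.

Modulo-2 division of 11000010011110 by 1011:
  pos 0: 1100 XOR 1011 = 0111
  pos 1: 1110 XOR 1011 = 0101
  pos 2: 1010 XOR 1011 = 0001
  pos 5: 1100 XOR 1011 = 0111
  pos 6: 1111 XOR 1011 = 0100
  pos 7: 1001 XOR 1011 = 0010
  pos 9: 1011 XOR 1011 = 0000
Remainder = 000 (zero — the frame passes the CRC check).

000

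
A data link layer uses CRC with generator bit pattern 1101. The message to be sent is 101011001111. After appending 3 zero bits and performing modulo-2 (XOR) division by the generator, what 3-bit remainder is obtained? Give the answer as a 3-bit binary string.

Append 3 zeros: 101011001111000. Divide by 1101 (XOR where the leading bit is 1):
  pos 0: 1010 XOR 1101 = 0111
  pos 1: 1111 XOR 1101 = 0010
  pos 3: 1010 XOR 1101 = 0111
  pos 4: 1110 XOR 1101 = 0011
  pos 6: 1111 XOR 1101 = 0010
  pos 8: 1011 XOR 1101 = 0110
  pos 9: 1100 XOR 1101 = 0001
Remainder (last 3 bits) = 100. This is the CRC / FCS.

100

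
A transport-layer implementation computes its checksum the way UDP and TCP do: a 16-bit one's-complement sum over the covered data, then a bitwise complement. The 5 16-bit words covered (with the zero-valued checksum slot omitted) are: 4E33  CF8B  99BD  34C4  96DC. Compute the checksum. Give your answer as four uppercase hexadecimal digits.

7CE2

One's-complement addition (fold any carry out of bit 15 back into bit 0):
  0x4E33 + 0xCF8B = 0x11DBE → wrap carry → 0x1DBF
  0x1DBF + 0x99BD = 0x0B77C
  0xB77C + 0x34C4 = 0x0EC40
  0xEC40 + 0x96DC = 0x1831C → wrap carry → 0x831D
One's-complement sum = 0x831D.
Checksum = ~0x831D & 0xFFFF = 0x7CE2.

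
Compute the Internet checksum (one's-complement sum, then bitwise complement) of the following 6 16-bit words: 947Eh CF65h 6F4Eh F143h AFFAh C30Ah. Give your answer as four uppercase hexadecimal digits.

One's-complement addition (fold any carry out of bit 15 back into bit 0):
  0x947E + 0xCF65 = 0x163E3 → wrap carry → 0x63E4
  0x63E4 + 0x6F4E = 0x0D332
  0xD332 + 0xF143 = 0x1C475 → wrap carry → 0xC476
  0xC476 + 0xAFFA = 0x17470 → wrap carry → 0x7471
  0x7471 + 0xC30A = 0x1377B → wrap carry → 0x377C
One's-complement sum = 0x377C.
Checksum = ~0x377C & 0xFFFF = 0xC883.

C883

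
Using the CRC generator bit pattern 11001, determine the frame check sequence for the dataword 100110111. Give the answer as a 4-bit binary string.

0101

Append 4 zeros: 1001101110000. Divide by 11001 (XOR where the leading bit is 1):
  pos 0: 10011 XOR 11001 = 01010
  pos 1: 10100 XOR 11001 = 01101
  pos 2: 11011 XOR 11001 = 00010
  pos 5: 10110 XOR 11001 = 01111
  pos 6: 11110 XOR 11001 = 00111
  pos 8: 11100 XOR 11001 = 00101
Remainder (last 4 bits) = 0101. This is the CRC / FCS.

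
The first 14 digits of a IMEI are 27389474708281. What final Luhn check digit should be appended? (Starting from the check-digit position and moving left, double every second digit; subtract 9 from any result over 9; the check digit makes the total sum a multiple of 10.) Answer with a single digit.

2

Partial digits right→left: 1 8 2 8 0 7 4 7 4 9 8 3 7 2
Double every second digit counting from the check-digit position (so the 1st, 3rd, 5th, ... of the partial from the right).
  doubled (with −9 where >9): 2 4 0 8 8 7 5 → sum 34
  kept as-is: 8 8 7 7 9 3 2 → sum 44
Total = 34 + 44 = 78.
Check digit = (10 − (78 mod 10)) mod 10 = 2.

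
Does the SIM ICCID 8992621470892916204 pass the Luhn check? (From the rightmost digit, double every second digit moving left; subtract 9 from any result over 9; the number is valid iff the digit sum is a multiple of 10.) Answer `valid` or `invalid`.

invalid

From the right, keep odd positions and double even positions (subtract 9 from any doubled value over 9):
  doubled (positions 2,4,...): 0 3 9 9 0 8 4 4 9 → sum 46
  kept (positions 1,3,...): 4 2 1 2 8 7 1 6 9 8 → sum 48
Total = 94.
94 mod 10 = 4, so the number is invalid.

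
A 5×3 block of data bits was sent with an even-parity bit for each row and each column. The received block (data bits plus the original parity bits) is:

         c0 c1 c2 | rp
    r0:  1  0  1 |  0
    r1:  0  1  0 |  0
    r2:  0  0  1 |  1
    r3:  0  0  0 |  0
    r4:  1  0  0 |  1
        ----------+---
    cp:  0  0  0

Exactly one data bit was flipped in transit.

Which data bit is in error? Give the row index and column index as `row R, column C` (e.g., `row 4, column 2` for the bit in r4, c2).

row 1, column 1

Recompute each row's even parity and compare to rp:
  r0: data parity 0, sent rp 0 → ok
  r1: data parity 1, sent rp 0 → mismatch
  r2: data parity 1, sent rp 1 → ok
  r3: data parity 0, sent rp 0 → ok
  r4: data parity 1, sent rp 1 → ok
Recompute each column's even parity and compare to cp:
  c0: data parity 0, sent cp 0 → ok
  c1: data parity 1, sent cp 0 → mismatch
  c2: data parity 0, sent cp 0 → ok
Exactly one row (r1) and one column (c1) fail → the flipped bit is at their intersection.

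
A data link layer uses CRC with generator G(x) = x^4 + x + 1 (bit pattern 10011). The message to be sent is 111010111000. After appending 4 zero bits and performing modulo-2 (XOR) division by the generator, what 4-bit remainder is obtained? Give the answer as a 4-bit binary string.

1111

Append 4 zeros: 1110101110000000. Divide by 10011 (XOR where the leading bit is 1):
  pos 0: 11101 XOR 10011 = 01110
  pos 1: 11100 XOR 10011 = 01111
  pos 2: 11111 XOR 10011 = 01100
  pos 3: 11001 XOR 10011 = 01010
  pos 4: 10101 XOR 10011 = 00110
  pos 6: 11000 XOR 10011 = 01011
  pos 7: 10110 XOR 10011 = 00101
  pos 9: 10100 XOR 10011 = 00111
  pos 11: 11100 XOR 10011 = 01111
Remainder (last 4 bits) = 1111. This is the CRC / FCS.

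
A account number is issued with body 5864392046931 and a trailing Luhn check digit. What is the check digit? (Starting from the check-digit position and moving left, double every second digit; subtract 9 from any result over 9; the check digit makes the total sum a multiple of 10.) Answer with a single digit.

Partial digits right→left: 1 3 9 6 4 0 2 9 3 4 6 8 5
Double every second digit counting from the check-digit position (so the 1st, 3rd, 5th, ... of the partial from the right).
  doubled (with −9 where >9): 2 9 8 4 6 3 1 → sum 33
  kept as-is: 3 6 0 9 4 8 → sum 30
Total = 33 + 30 = 63.
Check digit = (10 − (63 mod 10)) mod 10 = 7.

7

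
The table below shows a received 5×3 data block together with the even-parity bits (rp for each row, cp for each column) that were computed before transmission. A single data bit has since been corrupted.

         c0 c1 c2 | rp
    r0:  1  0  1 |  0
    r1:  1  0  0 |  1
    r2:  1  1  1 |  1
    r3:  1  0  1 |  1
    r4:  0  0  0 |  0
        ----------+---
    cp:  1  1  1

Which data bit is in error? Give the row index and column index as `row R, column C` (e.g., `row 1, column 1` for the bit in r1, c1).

row 3, column 0

Recompute each row's even parity and compare to rp:
  r0: data parity 0, sent rp 0 → ok
  r1: data parity 1, sent rp 1 → ok
  r2: data parity 1, sent rp 1 → ok
  r3: data parity 0, sent rp 1 → mismatch
  r4: data parity 0, sent rp 0 → ok
Recompute each column's even parity and compare to cp:
  c0: data parity 0, sent cp 1 → mismatch
  c1: data parity 1, sent cp 1 → ok
  c2: data parity 1, sent cp 1 → ok
Exactly one row (r3) and one column (c0) fail → the flipped bit is at their intersection.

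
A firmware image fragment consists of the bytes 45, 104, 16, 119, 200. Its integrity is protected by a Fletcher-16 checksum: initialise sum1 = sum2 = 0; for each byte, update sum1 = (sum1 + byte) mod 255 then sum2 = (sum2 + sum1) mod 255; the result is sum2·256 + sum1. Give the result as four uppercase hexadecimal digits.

6BE5

Running sums (mod 255):
  after byte 0 (45): sum1=45, sum2=45
  after byte 1 (104): sum1=149, sum2=194
  after byte 2 (16): sum1=165, sum2=104
  after byte 3 (119): sum1=29, sum2=133
  after byte 4 (200): sum1=229, sum2=107
Checksum = sum2·256 + sum1 = 107·256 + 229 = 27621 = 0x6BE5.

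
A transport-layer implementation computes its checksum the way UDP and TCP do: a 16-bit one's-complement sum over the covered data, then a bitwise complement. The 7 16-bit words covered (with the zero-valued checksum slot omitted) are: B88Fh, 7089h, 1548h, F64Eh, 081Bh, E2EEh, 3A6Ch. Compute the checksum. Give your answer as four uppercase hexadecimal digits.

One's-complement addition (fold any carry out of bit 15 back into bit 0):
  0xB88F + 0x7089 = 0x12918 → wrap carry → 0x2919
  0x2919 + 0x1548 = 0x03E61
  0x3E61 + 0xF64E = 0x134AF → wrap carry → 0x34B0
  0x34B0 + 0x081B = 0x03CCB
  0x3CCB + 0xE2EE = 0x11FB9 → wrap carry → 0x1FBA
  0x1FBA + 0x3A6C = 0x05A26
One's-complement sum = 0x5A26.
Checksum = ~0x5A26 & 0xFFFF = 0xA5D9.

A5D9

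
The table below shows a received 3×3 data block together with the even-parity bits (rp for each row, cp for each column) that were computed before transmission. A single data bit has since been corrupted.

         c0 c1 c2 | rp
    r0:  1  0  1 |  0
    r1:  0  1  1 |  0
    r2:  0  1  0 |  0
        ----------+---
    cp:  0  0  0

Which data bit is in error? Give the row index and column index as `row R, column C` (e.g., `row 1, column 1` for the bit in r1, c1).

row 2, column 0

Recompute each row's even parity and compare to rp:
  r0: data parity 0, sent rp 0 → ok
  r1: data parity 0, sent rp 0 → ok
  r2: data parity 1, sent rp 0 → mismatch
Recompute each column's even parity and compare to cp:
  c0: data parity 1, sent cp 0 → mismatch
  c1: data parity 0, sent cp 0 → ok
  c2: data parity 0, sent cp 0 → ok
Exactly one row (r2) and one column (c0) fail → the flipped bit is at their intersection.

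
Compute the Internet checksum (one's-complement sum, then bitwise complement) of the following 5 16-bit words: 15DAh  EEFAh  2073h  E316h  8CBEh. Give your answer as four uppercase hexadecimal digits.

6AE2

One's-complement addition (fold any carry out of bit 15 back into bit 0):
  0x15DA + 0xEEFA = 0x104D4 → wrap carry → 0x04D5
  0x04D5 + 0x2073 = 0x02548
  0x2548 + 0xE316 = 0x1085E → wrap carry → 0x085F
  0x085F + 0x8CBE = 0x0951D
One's-complement sum = 0x951D.
Checksum = ~0x951D & 0xFFFF = 0x6AE2.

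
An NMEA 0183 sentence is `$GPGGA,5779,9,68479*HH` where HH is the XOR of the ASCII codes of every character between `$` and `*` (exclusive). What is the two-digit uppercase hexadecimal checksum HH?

7B

XOR the ASCII codes of the payload characters:
  'G' = 0x47 → acc = 0x47
  'P' = 0x50 → acc = 0x17
  'G' = 0x47 → acc = 0x50
  'G' = 0x47 → acc = 0x17
  'A' = 0x41 → acc = 0x56
  ',' = 0x2C → acc = 0x7A
  '5' = 0x35 → acc = 0x4F
  '7' = 0x37 → acc = 0x78
  '7' = 0x37 → acc = 0x4F
  '9' = 0x39 → acc = 0x76
  ',' = 0x2C → acc = 0x5A
  '9' = 0x39 → acc = 0x63
  ',' = 0x2C → acc = 0x4F
  '6' = 0x36 → acc = 0x79
  '8' = 0x38 → acc = 0x41
  '4' = 0x34 → acc = 0x75
  '7' = 0x37 → acc = 0x42
  '9' = 0x39 → acc = 0x7B
Checksum = 0x7B.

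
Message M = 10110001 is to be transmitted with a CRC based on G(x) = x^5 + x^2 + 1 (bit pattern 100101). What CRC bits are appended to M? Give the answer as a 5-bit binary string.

Append 5 zeros: 1011000100000. Divide by 100101 (XOR where the leading bit is 1):
  pos 0: 101100 XOR 100101 = 001001
  pos 2: 100101 XOR 100101 = 000000
Remainder (last 5 bits) = 00000. This is the CRC / FCS.

00000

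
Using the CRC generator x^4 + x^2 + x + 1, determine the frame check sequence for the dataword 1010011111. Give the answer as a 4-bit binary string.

1101

Append 4 zeros: 10100111110000. Divide by 10111 (XOR where the leading bit is 1):
  pos 0: 10100 XOR 10111 = 00011
  pos 3: 11111 XOR 10111 = 01000
  pos 4: 10001 XOR 10111 = 00110
  pos 6: 11010 XOR 10111 = 01101
  pos 7: 11010 XOR 10111 = 01101
  pos 8: 11010 XOR 10111 = 01101
  pos 9: 11010 XOR 10111 = 01101
Remainder (last 4 bits) = 1101. This is the CRC / FCS.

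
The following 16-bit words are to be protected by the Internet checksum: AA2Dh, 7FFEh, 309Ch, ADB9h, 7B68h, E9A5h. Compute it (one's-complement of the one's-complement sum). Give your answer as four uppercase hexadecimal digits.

926F

One's-complement addition (fold any carry out of bit 15 back into bit 0):
  0xAA2D + 0x7FFE = 0x12A2B → wrap carry → 0x2A2C
  0x2A2C + 0x309C = 0x05AC8
  0x5AC8 + 0xADB9 = 0x10881 → wrap carry → 0x0882
  0x0882 + 0x7B68 = 0x083EA
  0x83EA + 0xE9A5 = 0x16D8F → wrap carry → 0x6D90
One's-complement sum = 0x6D90.
Checksum = ~0x6D90 & 0xFFFF = 0x926F.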